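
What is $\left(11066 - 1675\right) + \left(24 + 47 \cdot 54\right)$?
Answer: $11953$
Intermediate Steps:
$\left(11066 - 1675\right) + \left(24 + 47 \cdot 54\right) = 9391 + \left(24 + 2538\right) = 9391 + 2562 = 11953$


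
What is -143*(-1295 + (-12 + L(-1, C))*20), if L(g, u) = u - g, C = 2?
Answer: 210925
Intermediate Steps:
-143*(-1295 + (-12 + L(-1, C))*20) = -143*(-1295 + (-12 + (2 - 1*(-1)))*20) = -143*(-1295 + (-12 + (2 + 1))*20) = -143*(-1295 + (-12 + 3)*20) = -143*(-1295 - 9*20) = -143*(-1295 - 180) = -143*(-1475) = 210925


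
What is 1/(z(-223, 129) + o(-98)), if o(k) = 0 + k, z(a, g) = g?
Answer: 1/31 ≈ 0.032258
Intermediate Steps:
o(k) = k
1/(z(-223, 129) + o(-98)) = 1/(129 - 98) = 1/31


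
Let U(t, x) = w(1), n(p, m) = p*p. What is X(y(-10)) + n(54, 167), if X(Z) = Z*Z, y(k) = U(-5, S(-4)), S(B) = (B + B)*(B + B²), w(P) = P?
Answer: 2917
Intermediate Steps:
S(B) = 2*B*(B + B²) (S(B) = (2*B)*(B + B²) = 2*B*(B + B²))
n(p, m) = p²
U(t, x) = 1
y(k) = 1
X(Z) = Z²
X(y(-10)) + n(54, 167) = 1² + 54² = 1 + 2916 = 2917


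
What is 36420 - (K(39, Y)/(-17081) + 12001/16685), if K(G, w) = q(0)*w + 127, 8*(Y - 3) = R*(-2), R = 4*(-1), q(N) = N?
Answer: 10379369113614/284996485 ≈ 36419.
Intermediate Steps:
R = -4
Y = 4 (Y = 3 + (-4*(-2))/8 = 3 + (⅛)*8 = 3 + 1 = 4)
K(G, w) = 127 (K(G, w) = 0*w + 127 = 0 + 127 = 127)
36420 - (K(39, Y)/(-17081) + 12001/16685) = 36420 - (127/(-17081) + 12001/16685) = 36420 - (127*(-1/17081) + 12001*(1/16685)) = 36420 - (-127/17081 + 12001/16685) = 36420 - 1*202870086/284996485 = 36420 - 202870086/284996485 = 10379369113614/284996485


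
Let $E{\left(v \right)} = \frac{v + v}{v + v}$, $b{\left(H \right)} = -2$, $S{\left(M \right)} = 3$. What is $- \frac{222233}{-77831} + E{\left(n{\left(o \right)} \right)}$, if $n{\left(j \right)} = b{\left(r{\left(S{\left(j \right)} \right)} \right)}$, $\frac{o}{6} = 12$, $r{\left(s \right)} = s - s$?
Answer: $\frac{300064}{77831} \approx 3.8553$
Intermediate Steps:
$r{\left(s \right)} = 0$
$o = 72$ ($o = 6 \cdot 12 = 72$)
$n{\left(j \right)} = -2$
$E{\left(v \right)} = 1$ ($E{\left(v \right)} = \frac{2 v}{2 v} = 2 v \frac{1}{2 v} = 1$)
$- \frac{222233}{-77831} + E{\left(n{\left(o \right)} \right)} = - \frac{222233}{-77831} + 1 = \left(-222233\right) \left(- \frac{1}{77831}\right) + 1 = \frac{222233}{77831} + 1 = \frac{300064}{77831}$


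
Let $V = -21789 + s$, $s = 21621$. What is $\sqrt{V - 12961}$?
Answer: $i \sqrt{13129} \approx 114.58 i$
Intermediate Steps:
$V = -168$ ($V = -21789 + 21621 = -168$)
$\sqrt{V - 12961} = \sqrt{-168 - 12961} = \sqrt{-13129} = i \sqrt{13129}$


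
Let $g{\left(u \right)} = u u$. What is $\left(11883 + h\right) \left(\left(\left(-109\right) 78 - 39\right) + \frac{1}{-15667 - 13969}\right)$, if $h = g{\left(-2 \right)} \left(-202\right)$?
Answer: $- \frac{2803315927775}{29636} \approx -9.4592 \cdot 10^{7}$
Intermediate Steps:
$g{\left(u \right)} = u^{2}$
$h = -808$ ($h = \left(-2\right)^{2} \left(-202\right) = 4 \left(-202\right) = -808$)
$\left(11883 + h\right) \left(\left(\left(-109\right) 78 - 39\right) + \frac{1}{-15667 - 13969}\right) = \left(11883 - 808\right) \left(\left(\left(-109\right) 78 - 39\right) + \frac{1}{-15667 - 13969}\right) = 11075 \left(\left(-8502 - 39\right) + \frac{1}{-29636}\right) = 11075 \left(-8541 - \frac{1}{29636}\right) = 11075 \left(- \frac{253121077}{29636}\right) = - \frac{2803315927775}{29636}$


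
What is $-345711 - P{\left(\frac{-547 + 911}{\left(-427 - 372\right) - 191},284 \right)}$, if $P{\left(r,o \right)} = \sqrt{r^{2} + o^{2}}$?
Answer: $-345711 - \frac{2 \sqrt{4940692381}}{495} \approx -3.46 \cdot 10^{5}$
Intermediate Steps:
$P{\left(r,o \right)} = \sqrt{o^{2} + r^{2}}$
$-345711 - P{\left(\frac{-547 + 911}{\left(-427 - 372\right) - 191},284 \right)} = -345711 - \sqrt{284^{2} + \left(\frac{-547 + 911}{\left(-427 - 372\right) - 191}\right)^{2}} = -345711 - \sqrt{80656 + \left(\frac{364}{\left(-427 - 372\right) - 191}\right)^{2}} = -345711 - \sqrt{80656 + \left(\frac{364}{-799 - 191}\right)^{2}} = -345711 - \sqrt{80656 + \left(\frac{364}{-990}\right)^{2}} = -345711 - \sqrt{80656 + \left(364 \left(- \frac{1}{990}\right)\right)^{2}} = -345711 - \sqrt{80656 + \left(- \frac{182}{495}\right)^{2}} = -345711 - \sqrt{80656 + \frac{33124}{245025}} = -345711 - \sqrt{\frac{19762769524}{245025}} = -345711 - \frac{2 \sqrt{4940692381}}{495}$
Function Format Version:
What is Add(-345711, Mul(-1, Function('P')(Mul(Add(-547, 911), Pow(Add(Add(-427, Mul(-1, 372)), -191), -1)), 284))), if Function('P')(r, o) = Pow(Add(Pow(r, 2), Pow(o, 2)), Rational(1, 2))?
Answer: Add(-345711, Mul(Rational(-2, 495), Pow(4940692381, Rational(1, 2)))) ≈ -3.4600e+5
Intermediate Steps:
Function('P')(r, o) = Pow(Add(Pow(o, 2), Pow(r, 2)), Rational(1, 2))
Add(-345711, Mul(-1, Function('P')(Mul(Add(-547, 911), Pow(Add(Add(-427, Mul(-1, 372)), -191), -1)), 284))) = Add(-345711, Mul(-1, Pow(Add(Pow(284, 2), Pow(Mul(Add(-547, 911), Pow(Add(Add(-427, Mul(-1, 372)), -191), -1)), 2)), Rational(1, 2)))) = Add(-345711, Mul(-1, Pow(Add(80656, Pow(Mul(364, Pow(Add(Add(-427, -372), -191), -1)), 2)), Rational(1, 2)))) = Add(-345711, Mul(-1, Pow(Add(80656, Pow(Mul(364, Pow(Add(-799, -191), -1)), 2)), Rational(1, 2)))) = Add(-345711, Mul(-1, Pow(Add(80656, Pow(Mul(364, Pow(-990, -1)), 2)), Rational(1, 2)))) = Add(-345711, Mul(-1, Pow(Add(80656, Pow(Mul(364, Rational(-1, 990)), 2)), Rational(1, 2)))) = Add(-345711, Mul(-1, Pow(Add(80656, Pow(Rational(-182, 495), 2)), Rational(1, 2)))) = Add(-345711, Mul(-1, Pow(Add(80656, Rational(33124, 245025)), Rational(1, 2)))) = Add(-345711, Mul(-1, Pow(Rational(19762769524, 245025), Rational(1, 2)))) = Add(-345711, Mul(-1, Mul(Rational(2, 495), Pow(4940692381, Rational(1, 2))))) = Add(-345711, Mul(Rational(-2, 495), Pow(4940692381, Rational(1, 2))))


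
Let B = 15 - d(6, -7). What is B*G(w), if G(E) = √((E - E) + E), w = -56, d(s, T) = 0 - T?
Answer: 16*I*√14 ≈ 59.867*I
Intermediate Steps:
d(s, T) = -T
B = 8 (B = 15 - (-1)*(-7) = 15 - 1*7 = 15 - 7 = 8)
G(E) = √E (G(E) = √(0 + E) = √E)
B*G(w) = 8*√(-56) = 8*(2*I*√14) = 16*I*√14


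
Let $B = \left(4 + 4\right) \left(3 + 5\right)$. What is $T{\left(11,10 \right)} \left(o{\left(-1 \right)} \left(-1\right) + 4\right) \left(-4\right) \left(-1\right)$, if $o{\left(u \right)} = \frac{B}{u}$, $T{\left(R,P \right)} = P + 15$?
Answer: $6800$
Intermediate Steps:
$B = 64$ ($B = 8 \cdot 8 = 64$)
$T{\left(R,P \right)} = 15 + P$
$o{\left(u \right)} = \frac{64}{u}$
$T{\left(11,10 \right)} \left(o{\left(-1 \right)} \left(-1\right) + 4\right) \left(-4\right) \left(-1\right) = \left(15 + 10\right) \left(\frac{64}{-1} \left(-1\right) + 4\right) \left(-4\right) \left(-1\right) = 25 \left(64 \left(-1\right) \left(-1\right) + 4\right) \left(-4\right) \left(-1\right) = 25 \left(\left(-64\right) \left(-1\right) + 4\right) \left(-4\right) \left(-1\right) = 25 \left(64 + 4\right) \left(-4\right) \left(-1\right) = 25 \cdot 68 \left(-4\right) \left(-1\right) = 25 \left(\left(-272\right) \left(-1\right)\right) = 25 \cdot 272 = 6800$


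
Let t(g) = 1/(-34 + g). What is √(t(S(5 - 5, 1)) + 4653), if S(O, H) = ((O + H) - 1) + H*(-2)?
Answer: √167507/6 ≈ 68.213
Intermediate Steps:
S(O, H) = -1 + O - H (S(O, H) = ((H + O) - 1) - 2*H = (-1 + H + O) - 2*H = -1 + O - H)
√(t(S(5 - 5, 1)) + 4653) = √(1/(-34 + (-1 + (5 - 5) - 1*1)) + 4653) = √(1/(-34 + (-1 + 0 - 1)) + 4653) = √(1/(-34 - 2) + 4653) = √(1/(-36) + 4653) = √(-1/36 + 4653) = √(167507/36) = √167507/6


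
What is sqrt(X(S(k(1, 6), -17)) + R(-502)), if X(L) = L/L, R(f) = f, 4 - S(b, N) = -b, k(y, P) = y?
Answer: I*sqrt(501) ≈ 22.383*I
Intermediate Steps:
S(b, N) = 4 + b (S(b, N) = 4 - (-1)*b = 4 + b)
X(L) = 1
sqrt(X(S(k(1, 6), -17)) + R(-502)) = sqrt(1 - 502) = sqrt(-501) = I*sqrt(501)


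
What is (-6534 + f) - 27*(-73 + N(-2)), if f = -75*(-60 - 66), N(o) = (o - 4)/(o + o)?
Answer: 9693/2 ≈ 4846.5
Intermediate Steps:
N(o) = (-4 + o)/(2*o) (N(o) = (-4 + o)/((2*o)) = (-4 + o)*(1/(2*o)) = (-4 + o)/(2*o))
f = 9450 (f = -75*(-126) = 9450)
(-6534 + f) - 27*(-73 + N(-2)) = (-6534 + 9450) - 27*(-73 + (1/2)*(-4 - 2)/(-2)) = 2916 - 27*(-73 + (1/2)*(-1/2)*(-6)) = 2916 - 27*(-73 + 3/2) = 2916 - 27*(-143/2) = 2916 + 3861/2 = 9693/2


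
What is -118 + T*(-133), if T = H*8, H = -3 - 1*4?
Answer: 7330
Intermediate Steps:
H = -7 (H = -3 - 4 = -7)
T = -56 (T = -7*8 = -56)
-118 + T*(-133) = -118 - 56*(-133) = -118 + 7448 = 7330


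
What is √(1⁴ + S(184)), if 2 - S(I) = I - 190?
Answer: 3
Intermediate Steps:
S(I) = 192 - I (S(I) = 2 - (I - 190) = 2 - (-190 + I) = 2 + (190 - I) = 192 - I)
√(1⁴ + S(184)) = √(1⁴ + (192 - 1*184)) = √(1 + (192 - 184)) = √(1 + 8) = √9 = 3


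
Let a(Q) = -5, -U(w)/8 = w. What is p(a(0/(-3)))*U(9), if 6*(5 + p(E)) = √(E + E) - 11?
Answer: 492 - 12*I*√10 ≈ 492.0 - 37.947*I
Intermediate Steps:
U(w) = -8*w
p(E) = -41/6 + √2*√E/6 (p(E) = -5 + (√(E + E) - 11)/6 = -5 + (√(2*E) - 11)/6 = -5 + (√2*√E - 11)/6 = -5 + (-11 + √2*√E)/6 = -5 + (-11/6 + √2*√E/6) = -41/6 + √2*√E/6)
p(a(0/(-3)))*U(9) = (-41/6 + √2*√(-5)/6)*(-8*9) = (-41/6 + √2*(I*√5)/6)*(-72) = (-41/6 + I*√10/6)*(-72) = 492 - 12*I*√10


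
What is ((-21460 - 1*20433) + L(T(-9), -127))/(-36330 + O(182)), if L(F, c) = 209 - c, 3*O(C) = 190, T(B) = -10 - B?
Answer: 124671/108800 ≈ 1.1459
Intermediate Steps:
O(C) = 190/3 (O(C) = (⅓)*190 = 190/3)
((-21460 - 1*20433) + L(T(-9), -127))/(-36330 + O(182)) = ((-21460 - 1*20433) + (209 - 1*(-127)))/(-36330 + 190/3) = ((-21460 - 20433) + (209 + 127))/(-108800/3) = (-41893 + 336)*(-3/108800) = -41557*(-3/108800) = 124671/108800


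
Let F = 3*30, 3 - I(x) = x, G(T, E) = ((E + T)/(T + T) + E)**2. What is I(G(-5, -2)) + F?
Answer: 9131/100 ≈ 91.310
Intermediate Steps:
G(T, E) = (E + (E + T)/(2*T))**2 (G(T, E) = ((E + T)/((2*T)) + E)**2 = ((E + T)*(1/(2*T)) + E)**2 = ((E + T)/(2*T) + E)**2 = (E + (E + T)/(2*T))**2)
I(x) = 3 - x
F = 90
I(G(-5, -2)) + F = (3 - (-2 - 5 + 2*(-2)*(-5))**2/(4*(-5)**2)) + 90 = (3 - (-2 - 5 + 20)**2/(4*25)) + 90 = (3 - 13**2/(4*25)) + 90 = (3 - 169/(4*25)) + 90 = (3 - 1*169/100) + 90 = (3 - 169/100) + 90 = 131/100 + 90 = 9131/100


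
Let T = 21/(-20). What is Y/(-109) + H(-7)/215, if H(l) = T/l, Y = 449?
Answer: -1930373/468700 ≈ -4.1186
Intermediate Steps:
T = -21/20 (T = 21*(-1/20) = -21/20 ≈ -1.0500)
H(l) = -21/(20*l)
Y/(-109) + H(-7)/215 = 449/(-109) - 21/20/(-7)/215 = 449*(-1/109) - 21/20*(-1/7)*(1/215) = -449/109 + (3/20)*(1/215) = -449/109 + 3/4300 = -1930373/468700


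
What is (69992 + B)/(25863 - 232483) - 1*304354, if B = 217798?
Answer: -6288591127/20662 ≈ -3.0436e+5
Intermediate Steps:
(69992 + B)/(25863 - 232483) - 1*304354 = (69992 + 217798)/(25863 - 232483) - 1*304354 = 287790/(-206620) - 304354 = 287790*(-1/206620) - 304354 = -28779/20662 - 304354 = -6288591127/20662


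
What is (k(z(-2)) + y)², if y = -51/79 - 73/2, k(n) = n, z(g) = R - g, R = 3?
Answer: 25796241/24964 ≈ 1033.3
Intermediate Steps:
z(g) = 3 - g
y = -5869/158 (y = -51*1/79 - 73*½ = -51/79 - 73/2 = -5869/158 ≈ -37.146)
(k(z(-2)) + y)² = ((3 - 1*(-2)) - 5869/158)² = ((3 + 2) - 5869/158)² = (5 - 5869/158)² = (-5079/158)² = 25796241/24964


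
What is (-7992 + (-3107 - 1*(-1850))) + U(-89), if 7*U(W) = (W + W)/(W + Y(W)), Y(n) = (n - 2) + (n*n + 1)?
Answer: -250620242/27097 ≈ -9249.0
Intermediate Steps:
Y(n) = -1 + n + n**2 (Y(n) = (-2 + n) + (n**2 + 1) = (-2 + n) + (1 + n**2) = -1 + n + n**2)
U(W) = 2*W/(7*(-1 + W**2 + 2*W)) (U(W) = ((W + W)/(W + (-1 + W + W**2)))/7 = ((2*W)/(-1 + W**2 + 2*W))/7 = (2*W/(-1 + W**2 + 2*W))/7 = 2*W/(7*(-1 + W**2 + 2*W)))
(-7992 + (-3107 - 1*(-1850))) + U(-89) = (-7992 + (-3107 - 1*(-1850))) + (2/7)*(-89)/(-1 + (-89)**2 + 2*(-89)) = (-7992 + (-3107 + 1850)) + (2/7)*(-89)/(-1 + 7921 - 178) = (-7992 - 1257) + (2/7)*(-89)/7742 = -9249 + (2/7)*(-89)*(1/7742) = -9249 - 89/27097 = -250620242/27097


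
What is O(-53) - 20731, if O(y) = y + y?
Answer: -20837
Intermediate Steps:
O(y) = 2*y
O(-53) - 20731 = 2*(-53) - 20731 = -106 - 20731 = -20837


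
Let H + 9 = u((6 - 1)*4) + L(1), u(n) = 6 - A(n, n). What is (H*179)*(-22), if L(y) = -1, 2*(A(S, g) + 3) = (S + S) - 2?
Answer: 78760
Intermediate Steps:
A(S, g) = -4 + S (A(S, g) = -3 + ((S + S) - 2)/2 = -3 + (2*S - 2)/2 = -3 + (-2 + 2*S)/2 = -3 + (-1 + S) = -4 + S)
u(n) = 10 - n (u(n) = 6 - (-4 + n) = 6 + (4 - n) = 10 - n)
H = -20 (H = -9 + ((10 - (6 - 1)*4) - 1) = -9 + ((10 - 5*4) - 1) = -9 + ((10 - 1*20) - 1) = -9 + ((10 - 20) - 1) = -9 + (-10 - 1) = -9 - 11 = -20)
(H*179)*(-22) = -20*179*(-22) = -3580*(-22) = 78760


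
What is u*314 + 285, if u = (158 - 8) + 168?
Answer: 100137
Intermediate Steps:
u = 318 (u = 150 + 168 = 318)
u*314 + 285 = 318*314 + 285 = 99852 + 285 = 100137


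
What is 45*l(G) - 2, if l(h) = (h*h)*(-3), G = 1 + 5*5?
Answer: -91262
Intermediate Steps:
G = 26 (G = 1 + 25 = 26)
l(h) = -3*h**2 (l(h) = h**2*(-3) = -3*h**2)
45*l(G) - 2 = 45*(-3*26**2) - 2 = 45*(-3*676) - 2 = 45*(-2028) - 2 = -91260 - 2 = -91262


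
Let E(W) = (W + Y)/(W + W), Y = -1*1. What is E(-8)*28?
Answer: 63/4 ≈ 15.750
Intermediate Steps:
Y = -1
E(W) = (-1 + W)/(2*W) (E(W) = (W - 1)/(W + W) = (-1 + W)/((2*W)) = (-1 + W)*(1/(2*W)) = (-1 + W)/(2*W))
E(-8)*28 = ((1/2)*(-1 - 8)/(-8))*28 = ((1/2)*(-1/8)*(-9))*28 = (9/16)*28 = 63/4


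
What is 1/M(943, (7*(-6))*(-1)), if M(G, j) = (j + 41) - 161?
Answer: -1/78 ≈ -0.012821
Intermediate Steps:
M(G, j) = -120 + j (M(G, j) = (41 + j) - 161 = -120 + j)
1/M(943, (7*(-6))*(-1)) = 1/(-120 + (7*(-6))*(-1)) = 1/(-120 - 42*(-1)) = 1/(-120 + 42) = 1/(-78) = -1/78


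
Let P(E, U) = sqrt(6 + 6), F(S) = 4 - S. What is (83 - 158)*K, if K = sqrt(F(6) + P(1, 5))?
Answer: -75*sqrt(-2 + 2*sqrt(3)) ≈ -90.750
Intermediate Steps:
P(E, U) = 2*sqrt(3) (P(E, U) = sqrt(12) = 2*sqrt(3))
K = sqrt(-2 + 2*sqrt(3)) (K = sqrt((4 - 1*6) + 2*sqrt(3)) = sqrt((4 - 6) + 2*sqrt(3)) = sqrt(-2 + 2*sqrt(3)) ≈ 1.2100)
(83 - 158)*K = (83 - 158)*sqrt(-2 + 2*sqrt(3)) = -75*sqrt(-2 + 2*sqrt(3))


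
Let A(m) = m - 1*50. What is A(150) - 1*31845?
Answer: -31745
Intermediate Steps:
A(m) = -50 + m (A(m) = m - 50 = -50 + m)
A(150) - 1*31845 = (-50 + 150) - 1*31845 = 100 - 31845 = -31745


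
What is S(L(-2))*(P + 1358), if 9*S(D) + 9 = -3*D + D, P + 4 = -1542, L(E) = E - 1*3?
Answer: -188/9 ≈ -20.889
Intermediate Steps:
L(E) = -3 + E (L(E) = E - 3 = -3 + E)
P = -1546 (P = -4 - 1542 = -1546)
S(D) = -1 - 2*D/9 (S(D) = -1 + (-3*D + D)/9 = -1 + (-2*D)/9 = -1 - 2*D/9)
S(L(-2))*(P + 1358) = (-1 - 2*(-3 - 2)/9)*(-1546 + 1358) = (-1 - 2/9*(-5))*(-188) = (-1 + 10/9)*(-188) = (1/9)*(-188) = -188/9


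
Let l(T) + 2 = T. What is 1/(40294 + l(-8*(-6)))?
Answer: 1/40340 ≈ 2.4789e-5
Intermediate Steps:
l(T) = -2 + T
1/(40294 + l(-8*(-6))) = 1/(40294 + (-2 - 8*(-6))) = 1/(40294 + (-2 + 48)) = 1/(40294 + 46) = 1/40340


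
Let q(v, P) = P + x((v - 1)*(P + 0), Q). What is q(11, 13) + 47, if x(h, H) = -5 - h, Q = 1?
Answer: -75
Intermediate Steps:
q(v, P) = -5 + P - P*(-1 + v) (q(v, P) = P + (-5 - (v - 1)*(P + 0)) = P + (-5 - (-1 + v)*P) = P + (-5 - P*(-1 + v)) = -5 + P - P*(-1 + v))
q(11, 13) + 47 = (-5 + 13 - 1*13*(-1 + 11)) + 47 = (-5 + 13 - 1*13*10) + 47 = (-5 + 13 - 130) + 47 = -122 + 47 = -75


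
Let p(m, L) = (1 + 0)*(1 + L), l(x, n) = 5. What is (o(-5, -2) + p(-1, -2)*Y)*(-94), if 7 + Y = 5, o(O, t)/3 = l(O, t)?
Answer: -1598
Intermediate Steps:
o(O, t) = 15 (o(O, t) = 3*5 = 15)
Y = -2 (Y = -7 + 5 = -2)
p(m, L) = 1 + L (p(m, L) = 1*(1 + L) = 1 + L)
(o(-5, -2) + p(-1, -2)*Y)*(-94) = (15 + (1 - 2)*(-2))*(-94) = (15 - 1*(-2))*(-94) = (15 + 2)*(-94) = 17*(-94) = -1598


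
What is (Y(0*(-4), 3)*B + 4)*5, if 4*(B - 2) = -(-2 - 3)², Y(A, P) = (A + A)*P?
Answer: 20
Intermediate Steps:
Y(A, P) = 2*A*P (Y(A, P) = (2*A)*P = 2*A*P)
B = -17/4 (B = 2 + (-(-2 - 3)²)/4 = 2 + (-1*(-5)²)/4 = 2 + (-1*25)/4 = 2 + (¼)*(-25) = 2 - 25/4 = -17/4 ≈ -4.2500)
(Y(0*(-4), 3)*B + 4)*5 = ((2*(0*(-4))*3)*(-17/4) + 4)*5 = ((2*0*3)*(-17/4) + 4)*5 = (0*(-17/4) + 4)*5 = (0 + 4)*5 = 4*5 = 20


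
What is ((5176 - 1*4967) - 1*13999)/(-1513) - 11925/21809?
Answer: 282703585/32997017 ≈ 8.5676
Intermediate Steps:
((5176 - 1*4967) - 1*13999)/(-1513) - 11925/21809 = ((5176 - 4967) - 13999)*(-1/1513) - 11925*1/21809 = (209 - 13999)*(-1/1513) - 11925/21809 = -13790*(-1/1513) - 11925/21809 = 13790/1513 - 11925/21809 = 282703585/32997017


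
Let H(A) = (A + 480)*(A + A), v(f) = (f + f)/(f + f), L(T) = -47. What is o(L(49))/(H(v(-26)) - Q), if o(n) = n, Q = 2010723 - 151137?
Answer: 47/1858624 ≈ 2.5288e-5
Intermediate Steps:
Q = 1859586
v(f) = 1 (v(f) = (2*f)/((2*f)) = (2*f)*(1/(2*f)) = 1)
H(A) = 2*A*(480 + A) (H(A) = (480 + A)*(2*A) = 2*A*(480 + A))
o(L(49))/(H(v(-26)) - Q) = -47/(2*1*(480 + 1) - 1*1859586) = -47/(2*1*481 - 1859586) = -47/(962 - 1859586) = -47/(-1858624) = -47*(-1/1858624) = 47/1858624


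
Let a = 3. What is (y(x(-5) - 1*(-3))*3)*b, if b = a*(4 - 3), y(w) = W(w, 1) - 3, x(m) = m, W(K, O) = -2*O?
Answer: -45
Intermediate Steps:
y(w) = -5 (y(w) = -2*1 - 3 = -2 - 3 = -5)
b = 3 (b = 3*(4 - 3) = 3*1 = 3)
(y(x(-5) - 1*(-3))*3)*b = -5*3*3 = -15*3 = -45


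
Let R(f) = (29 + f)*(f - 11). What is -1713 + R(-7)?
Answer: -2109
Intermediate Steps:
R(f) = (-11 + f)*(29 + f) (R(f) = (29 + f)*(-11 + f) = (-11 + f)*(29 + f))
-1713 + R(-7) = -1713 + (-319 + (-7)² + 18*(-7)) = -1713 + (-319 + 49 - 126) = -1713 - 396 = -2109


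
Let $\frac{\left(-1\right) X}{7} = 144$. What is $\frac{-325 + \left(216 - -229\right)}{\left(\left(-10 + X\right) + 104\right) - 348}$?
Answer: $- \frac{60}{631} \approx -0.095087$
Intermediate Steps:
$X = -1008$ ($X = \left(-7\right) 144 = -1008$)
$\frac{-325 + \left(216 - -229\right)}{\left(\left(-10 + X\right) + 104\right) - 348} = \frac{-325 + \left(216 - -229\right)}{\left(\left(-10 - 1008\right) + 104\right) - 348} = \frac{-325 + \left(216 + 229\right)}{\left(-1018 + 104\right) - 348} = \frac{-325 + 445}{-914 - 348} = \frac{120}{-1262} = 120 \left(- \frac{1}{1262}\right) = - \frac{60}{631}$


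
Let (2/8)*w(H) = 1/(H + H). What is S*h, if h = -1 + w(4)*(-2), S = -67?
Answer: 134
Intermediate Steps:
w(H) = 2/H (w(H) = 4/(H + H) = 4/((2*H)) = 4*(1/(2*H)) = 2/H)
h = -2 (h = -1 + (2/4)*(-2) = -1 + (2*(1/4))*(-2) = -1 + (1/2)*(-2) = -1 - 1 = -2)
S*h = -67*(-2) = 134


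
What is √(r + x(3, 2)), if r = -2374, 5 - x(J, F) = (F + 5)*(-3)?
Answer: 2*I*√587 ≈ 48.456*I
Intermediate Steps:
x(J, F) = 20 + 3*F (x(J, F) = 5 - (F + 5)*(-3) = 5 - (5 + F)*(-3) = 5 - (-15 - 3*F) = 5 + (15 + 3*F) = 20 + 3*F)
√(r + x(3, 2)) = √(-2374 + (20 + 3*2)) = √(-2374 + (20 + 6)) = √(-2374 + 26) = √(-2348) = 2*I*√587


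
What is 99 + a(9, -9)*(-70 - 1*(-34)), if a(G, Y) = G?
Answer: -225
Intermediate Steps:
99 + a(9, -9)*(-70 - 1*(-34)) = 99 + 9*(-70 - 1*(-34)) = 99 + 9*(-70 + 34) = 99 + 9*(-36) = 99 - 324 = -225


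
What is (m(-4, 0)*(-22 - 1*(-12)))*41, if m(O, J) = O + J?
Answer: 1640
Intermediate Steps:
m(O, J) = J + O
(m(-4, 0)*(-22 - 1*(-12)))*41 = ((0 - 4)*(-22 - 1*(-12)))*41 = -4*(-22 + 12)*41 = -4*(-10)*41 = 40*41 = 1640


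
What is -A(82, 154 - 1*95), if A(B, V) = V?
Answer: -59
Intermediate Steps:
-A(82, 154 - 1*95) = -(154 - 1*95) = -(154 - 95) = -1*59 = -59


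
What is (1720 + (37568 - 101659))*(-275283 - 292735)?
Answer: 35427850678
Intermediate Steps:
(1720 + (37568 - 101659))*(-275283 - 292735) = (1720 - 64091)*(-568018) = -62371*(-568018) = 35427850678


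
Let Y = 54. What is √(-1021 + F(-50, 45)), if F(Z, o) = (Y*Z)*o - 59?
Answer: 6*I*√3405 ≈ 350.11*I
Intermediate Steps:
F(Z, o) = -59 + 54*Z*o (F(Z, o) = (54*Z)*o - 59 = 54*Z*o - 59 = -59 + 54*Z*o)
√(-1021 + F(-50, 45)) = √(-1021 + (-59 + 54*(-50)*45)) = √(-1021 + (-59 - 121500)) = √(-1021 - 121559) = √(-122580) = 6*I*√3405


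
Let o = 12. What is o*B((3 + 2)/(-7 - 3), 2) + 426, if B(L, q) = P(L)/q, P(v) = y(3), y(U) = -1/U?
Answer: 424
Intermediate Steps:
P(v) = -⅓ (P(v) = -1/3 = -1*⅓ = -⅓)
B(L, q) = -1/(3*q)
o*B((3 + 2)/(-7 - 3), 2) + 426 = 12*(-⅓/2) + 426 = 12*(-⅓*½) + 426 = 12*(-⅙) + 426 = -2 + 426 = 424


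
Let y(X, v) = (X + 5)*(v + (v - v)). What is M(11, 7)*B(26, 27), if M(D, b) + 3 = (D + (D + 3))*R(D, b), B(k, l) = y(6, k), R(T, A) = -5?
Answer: -36608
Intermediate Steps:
y(X, v) = v*(5 + X) (y(X, v) = (5 + X)*(v + 0) = (5 + X)*v = v*(5 + X))
B(k, l) = 11*k (B(k, l) = k*(5 + 6) = k*11 = 11*k)
M(D, b) = -18 - 10*D (M(D, b) = -3 + (D + (D + 3))*(-5) = -3 + (D + (3 + D))*(-5) = -3 + (3 + 2*D)*(-5) = -3 + (-15 - 10*D) = -18 - 10*D)
M(11, 7)*B(26, 27) = (-18 - 10*11)*(11*26) = (-18 - 110)*286 = -128*286 = -36608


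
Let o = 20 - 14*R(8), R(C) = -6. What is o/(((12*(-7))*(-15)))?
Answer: 26/315 ≈ 0.082540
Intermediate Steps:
o = 104 (o = 20 - 14*(-6) = 20 + 84 = 104)
o/(((12*(-7))*(-15))) = 104/(((12*(-7))*(-15))) = 104/((-84*(-15))) = 104/1260 = 104*(1/1260) = 26/315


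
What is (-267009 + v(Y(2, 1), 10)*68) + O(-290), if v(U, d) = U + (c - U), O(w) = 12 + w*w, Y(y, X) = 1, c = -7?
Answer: -183373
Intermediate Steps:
O(w) = 12 + w²
v(U, d) = -7 (v(U, d) = U + (-7 - U) = -7)
(-267009 + v(Y(2, 1), 10)*68) + O(-290) = (-267009 - 7*68) + (12 + (-290)²) = (-267009 - 476) + (12 + 84100) = -267485 + 84112 = -183373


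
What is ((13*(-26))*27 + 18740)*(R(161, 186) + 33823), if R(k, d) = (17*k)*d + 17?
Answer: 5219652108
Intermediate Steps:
R(k, d) = 17 + 17*d*k (R(k, d) = 17*d*k + 17 = 17 + 17*d*k)
((13*(-26))*27 + 18740)*(R(161, 186) + 33823) = ((13*(-26))*27 + 18740)*((17 + 17*186*161) + 33823) = (-338*27 + 18740)*((17 + 509082) + 33823) = (-9126 + 18740)*(509099 + 33823) = 9614*542922 = 5219652108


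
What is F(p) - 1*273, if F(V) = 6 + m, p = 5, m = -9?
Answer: -276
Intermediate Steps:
F(V) = -3 (F(V) = 6 - 9 = -3)
F(p) - 1*273 = -3 - 1*273 = -3 - 273 = -276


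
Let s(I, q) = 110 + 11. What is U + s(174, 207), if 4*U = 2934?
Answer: 1709/2 ≈ 854.50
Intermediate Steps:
s(I, q) = 121
U = 1467/2 (U = (¼)*2934 = 1467/2 ≈ 733.50)
U + s(174, 207) = 1467/2 + 121 = 1709/2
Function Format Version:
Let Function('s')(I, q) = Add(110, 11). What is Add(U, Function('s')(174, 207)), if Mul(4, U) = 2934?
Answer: Rational(1709, 2) ≈ 854.50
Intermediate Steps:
Function('s')(I, q) = 121
U = Rational(1467, 2) (U = Mul(Rational(1, 4), 2934) = Rational(1467, 2) ≈ 733.50)
Add(U, Function('s')(174, 207)) = Add(Rational(1467, 2), 121) = Rational(1709, 2)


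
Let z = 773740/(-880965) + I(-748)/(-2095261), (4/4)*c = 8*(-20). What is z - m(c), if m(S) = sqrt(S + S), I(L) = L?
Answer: -324105656864/369170321373 - 8*I*sqrt(5) ≈ -0.87793 - 17.889*I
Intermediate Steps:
c = -160 (c = 8*(-20) = -160)
z = -324105656864/369170321373 (z = 773740/(-880965) - 748/(-2095261) = 773740*(-1/880965) - 748*(-1/2095261) = -154748/176193 + 748/2095261 = -324105656864/369170321373 ≈ -0.87793)
m(S) = sqrt(2)*sqrt(S) (m(S) = sqrt(2*S) = sqrt(2)*sqrt(S))
z - m(c) = -324105656864/369170321373 - sqrt(2)*sqrt(-160) = -324105656864/369170321373 - sqrt(2)*4*I*sqrt(10) = -324105656864/369170321373 - 8*I*sqrt(5)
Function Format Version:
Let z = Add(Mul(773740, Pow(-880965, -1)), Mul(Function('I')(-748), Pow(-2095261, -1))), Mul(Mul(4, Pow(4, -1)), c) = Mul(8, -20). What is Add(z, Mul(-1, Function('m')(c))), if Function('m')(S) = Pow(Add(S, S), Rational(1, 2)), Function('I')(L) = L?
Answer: Add(Rational(-324105656864, 369170321373), Mul(-8, I, Pow(5, Rational(1, 2)))) ≈ Add(-0.87793, Mul(-17.889, I))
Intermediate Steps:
c = -160 (c = Mul(8, -20) = -160)
z = Rational(-324105656864, 369170321373) (z = Add(Mul(773740, Pow(-880965, -1)), Mul(-748, Pow(-2095261, -1))) = Add(Mul(773740, Rational(-1, 880965)), Mul(-748, Rational(-1, 2095261))) = Add(Rational(-154748, 176193), Rational(748, 2095261)) = Rational(-324105656864, 369170321373) ≈ -0.87793)
Function('m')(S) = Mul(Pow(2, Rational(1, 2)), Pow(S, Rational(1, 2))) (Function('m')(S) = Pow(Mul(2, S), Rational(1, 2)) = Mul(Pow(2, Rational(1, 2)), Pow(S, Rational(1, 2))))
Add(z, Mul(-1, Function('m')(c))) = Add(Rational(-324105656864, 369170321373), Mul(-1, Mul(Pow(2, Rational(1, 2)), Pow(-160, Rational(1, 2))))) = Add(Rational(-324105656864, 369170321373), Mul(-1, Mul(Pow(2, Rational(1, 2)), Mul(4, I, Pow(10, Rational(1, 2)))))) = Add(Rational(-324105656864, 369170321373), Mul(-1, Mul(8, I, Pow(5, Rational(1, 2))))) = Add(Rational(-324105656864, 369170321373), Mul(-8, I, Pow(5, Rational(1, 2))))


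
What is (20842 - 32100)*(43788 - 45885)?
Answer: 23608026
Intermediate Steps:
(20842 - 32100)*(43788 - 45885) = -11258*(-2097) = 23608026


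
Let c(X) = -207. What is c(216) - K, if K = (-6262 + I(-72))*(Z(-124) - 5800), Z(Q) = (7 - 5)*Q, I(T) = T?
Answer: -38308239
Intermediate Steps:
Z(Q) = 2*Q
K = 38308032 (K = (-6262 - 72)*(2*(-124) - 5800) = -6334*(-248 - 5800) = -6334*(-6048) = 38308032)
c(216) - K = -207 - 1*38308032 = -207 - 38308032 = -38308239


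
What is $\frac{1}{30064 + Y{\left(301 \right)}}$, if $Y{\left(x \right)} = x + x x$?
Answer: $\frac{1}{120966} \approx 8.2668 \cdot 10^{-6}$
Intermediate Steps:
$Y{\left(x \right)} = x + x^{2}$
$\frac{1}{30064 + Y{\left(301 \right)}} = \frac{1}{30064 + 301 \left(1 + 301\right)} = \frac{1}{30064 + 301 \cdot 302} = \frac{1}{30064 + 90902} = \frac{1}{120966}$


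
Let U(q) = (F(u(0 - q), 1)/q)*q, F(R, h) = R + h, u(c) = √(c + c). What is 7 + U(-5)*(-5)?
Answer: 2 - 5*√10 ≈ -13.811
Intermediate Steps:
u(c) = √2*√c (u(c) = √(2*c) = √2*√c)
U(q) = 1 + √2*√(-q) (U(q) = ((√2*√(0 - q) + 1)/q)*q = ((√2*√(-q) + 1)/q)*q = ((1 + √2*√(-q))/q)*q = 1 + √2*√(-q))
7 + U(-5)*(-5) = 7 + (1 + √2*√(-1*(-5)))*(-5) = 7 + (1 + √2*√5)*(-5) = 7 + (1 + √10)*(-5) = 7 + (-5 - 5*√10) = 2 - 5*√10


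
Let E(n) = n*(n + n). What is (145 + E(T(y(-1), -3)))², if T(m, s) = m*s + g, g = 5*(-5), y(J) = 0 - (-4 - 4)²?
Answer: 3127381929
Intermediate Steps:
y(J) = -64 (y(J) = 0 - 1*(-8)² = 0 - 1*64 = 0 - 64 = -64)
g = -25
T(m, s) = -25 + m*s (T(m, s) = m*s - 25 = -25 + m*s)
E(n) = 2*n² (E(n) = n*(2*n) = 2*n²)
(145 + E(T(y(-1), -3)))² = (145 + 2*(-25 - 64*(-3))²)² = (145 + 2*(-25 + 192)²)² = (145 + 2*167²)² = (145 + 2*27889)² = (145 + 55778)² = 55923² = 3127381929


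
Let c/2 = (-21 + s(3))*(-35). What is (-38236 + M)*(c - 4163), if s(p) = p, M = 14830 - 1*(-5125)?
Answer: 53069743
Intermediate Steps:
M = 19955 (M = 14830 + 5125 = 19955)
c = 1260 (c = 2*((-21 + 3)*(-35)) = 2*(-18*(-35)) = 2*630 = 1260)
(-38236 + M)*(c - 4163) = (-38236 + 19955)*(1260 - 4163) = -18281*(-2903) = 53069743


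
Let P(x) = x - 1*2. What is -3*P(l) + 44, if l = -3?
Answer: 59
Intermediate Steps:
P(x) = -2 + x (P(x) = x - 2 = -2 + x)
-3*P(l) + 44 = -3*(-2 - 3) + 44 = -3*(-5) + 44 = 15 + 44 = 59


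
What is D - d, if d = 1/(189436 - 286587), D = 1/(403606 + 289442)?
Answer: 790199/67330306248 ≈ 1.1736e-5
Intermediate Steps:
D = 1/693048 ≈ 1.4429e-6
d = -1/97151 (d = 1/(-97151) = -1/97151 ≈ -1.0293e-5)
D - d = 1/693048 - 1*(-1/97151) = 1/693048 + 1/97151 = 790199/67330306248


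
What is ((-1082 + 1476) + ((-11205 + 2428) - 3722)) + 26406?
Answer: 14301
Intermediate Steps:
((-1082 + 1476) + ((-11205 + 2428) - 3722)) + 26406 = (394 + (-8777 - 3722)) + 26406 = (394 - 12499) + 26406 = -12105 + 26406 = 14301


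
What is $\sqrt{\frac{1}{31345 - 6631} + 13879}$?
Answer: $\frac{\sqrt{941893396822}}{8238} \approx 117.81$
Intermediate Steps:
$\sqrt{\frac{1}{31345 - 6631} + 13879} = \sqrt{\frac{1}{24714} + 13879} = \sqrt{\frac{343005607}{24714}} = \frac{\sqrt{941893396822}}{8238}$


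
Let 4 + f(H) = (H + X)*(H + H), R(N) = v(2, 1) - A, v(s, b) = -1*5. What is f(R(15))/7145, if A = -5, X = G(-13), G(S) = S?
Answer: -4/7145 ≈ -0.00055983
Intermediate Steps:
v(s, b) = -5
X = -13
R(N) = 0 (R(N) = -5 - 1*(-5) = -5 + 5 = 0)
f(H) = -4 + 2*H*(-13 + H) (f(H) = -4 + (H - 13)*(H + H) = -4 + (-13 + H)*(2*H) = -4 + 2*H*(-13 + H))
f(R(15))/7145 = (-4 - 26*0 + 2*0²)/7145 = (-4 + 0 + 2*0)*(1/7145) = (-4 + 0 + 0)*(1/7145) = -4*1/7145 = -4/7145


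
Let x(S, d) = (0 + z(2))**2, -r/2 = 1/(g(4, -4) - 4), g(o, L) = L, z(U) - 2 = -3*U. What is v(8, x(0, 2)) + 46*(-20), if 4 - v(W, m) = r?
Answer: -3665/4 ≈ -916.25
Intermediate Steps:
z(U) = 2 - 3*U
r = 1/4 (r = -2/(-4 - 4) = -2/(-8) = -2*(-1/8) = 1/4 ≈ 0.25000)
x(S, d) = 16 (x(S, d) = (0 + (2 - 3*2))**2 = (0 + (2 - 6))**2 = (0 - 4)**2 = (-4)**2 = 16)
v(W, m) = 15/4 (v(W, m) = 4 - 1*1/4 = 4 - 1/4 = 15/4)
v(8, x(0, 2)) + 46*(-20) = 15/4 + 46*(-20) = 15/4 - 920 = -3665/4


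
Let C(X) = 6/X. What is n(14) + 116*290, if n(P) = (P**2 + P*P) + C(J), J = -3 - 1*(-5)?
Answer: 34035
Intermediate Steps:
J = 2 (J = -3 + 5 = 2)
n(P) = 3 + 2*P**2 (n(P) = (P**2 + P*P) + 6/2 = (P**2 + P**2) + 6*(1/2) = 2*P**2 + 3 = 3 + 2*P**2)
n(14) + 116*290 = (3 + 2*14**2) + 116*290 = (3 + 2*196) + 33640 = (3 + 392) + 33640 = 395 + 33640 = 34035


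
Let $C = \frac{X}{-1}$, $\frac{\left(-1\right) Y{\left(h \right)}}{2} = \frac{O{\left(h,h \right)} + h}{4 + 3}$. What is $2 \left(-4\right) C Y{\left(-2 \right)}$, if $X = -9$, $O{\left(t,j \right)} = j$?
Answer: $- \frac{576}{7} \approx -82.286$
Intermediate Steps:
$Y{\left(h \right)} = - \frac{4 h}{7}$ ($Y{\left(h \right)} = - 2 \frac{h + h}{4 + 3} = - 2 \frac{2 h}{7} = - \frac{4 h}{7}$)
$C = 9$ ($C = - \frac{9}{-1} = \left(-9\right) \left(-1\right) = 9$)
$2 \left(-4\right) C Y{\left(-2 \right)} = 2 \left(-4\right) 9 \left(\left(- \frac{4}{7}\right) \left(-2\right)\right) = \left(-8\right) 9 \cdot \frac{8}{7} = \left(-72\right) \frac{8}{7} = - \frac{576}{7}$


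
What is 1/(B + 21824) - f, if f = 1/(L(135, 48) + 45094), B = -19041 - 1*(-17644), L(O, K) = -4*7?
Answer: 8213/306854394 ≈ 2.6765e-5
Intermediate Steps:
L(O, K) = -28
B = -1397 (B = -19041 + 17644 = -1397)
f = 1/45066 (f = 1/(-28 + 45094) = 1/45066 ≈ 2.2190e-5)
1/(B + 21824) - f = 1/(-1397 + 21824) - 1*1/45066 = 1/20427 - 1/45066 = 8213/306854394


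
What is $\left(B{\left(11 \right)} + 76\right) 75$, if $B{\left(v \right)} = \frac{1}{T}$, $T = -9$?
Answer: $\frac{17075}{3} \approx 5691.7$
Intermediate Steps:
$B{\left(v \right)} = - \frac{1}{9}$ ($B{\left(v \right)} = \frac{1}{-9} = - \frac{1}{9}$)
$\left(B{\left(11 \right)} + 76\right) 75 = \left(- \frac{1}{9} + 76\right) 75 = \frac{683}{9} \cdot 75 = \frac{17075}{3}$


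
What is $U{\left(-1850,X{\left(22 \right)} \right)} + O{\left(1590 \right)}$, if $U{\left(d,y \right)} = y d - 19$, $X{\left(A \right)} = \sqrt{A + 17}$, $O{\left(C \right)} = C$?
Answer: $1571 - 1850 \sqrt{39} \approx -9982.3$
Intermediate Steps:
$X{\left(A \right)} = \sqrt{17 + A}$
$U{\left(d,y \right)} = -19 + d y$ ($U{\left(d,y \right)} = d y - 19 = -19 + d y$)
$U{\left(-1850,X{\left(22 \right)} \right)} + O{\left(1590 \right)} = \left(-19 - 1850 \sqrt{17 + 22}\right) + 1590 = \left(-19 - 1850 \sqrt{39}\right) + 1590 = 1571 - 1850 \sqrt{39}$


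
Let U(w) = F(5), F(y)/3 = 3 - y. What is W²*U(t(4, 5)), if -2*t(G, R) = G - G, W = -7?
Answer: -294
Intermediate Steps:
F(y) = 9 - 3*y (F(y) = 3*(3 - y) = 9 - 3*y)
t(G, R) = 0 (t(G, R) = -(G - G)/2 = -½*0 = 0)
U(w) = -6 (U(w) = 9 - 3*5 = 9 - 15 = -6)
W²*U(t(4, 5)) = (-7)²*(-6) = 49*(-6) = -294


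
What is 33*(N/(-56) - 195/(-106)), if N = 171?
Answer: -118899/2968 ≈ -40.060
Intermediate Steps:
33*(N/(-56) - 195/(-106)) = 33*(171/(-56) - 195/(-106)) = 33*(171*(-1/56) - 195*(-1/106)) = 33*(-171/56 + 195/106) = 33*(-3603/2968) = -118899/2968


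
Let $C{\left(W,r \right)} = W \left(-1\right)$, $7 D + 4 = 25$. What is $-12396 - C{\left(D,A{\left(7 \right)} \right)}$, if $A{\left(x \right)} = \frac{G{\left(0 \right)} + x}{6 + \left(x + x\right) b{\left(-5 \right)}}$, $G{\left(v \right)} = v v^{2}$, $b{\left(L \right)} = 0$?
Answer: $-12393$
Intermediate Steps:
$D = 3$ ($D = - \frac{4}{7} + \frac{1}{7} \cdot 25 = - \frac{4}{7} + \frac{25}{7} = 3$)
$G{\left(v \right)} = v^{3}$
$A{\left(x \right)} = \frac{x}{6}$ ($A{\left(x \right)} = \frac{0^{3} + x}{6 + \left(x + x\right) 0} = \frac{0 + x}{6 + 2 x 0} = \frac{x}{6 + 0} = \frac{x}{6}$)
$C{\left(W,r \right)} = - W$
$-12396 - C{\left(D,A{\left(7 \right)} \right)} = -12396 - \left(-1\right) 3 = -12396 - -3 = -12396 + 3 = -12393$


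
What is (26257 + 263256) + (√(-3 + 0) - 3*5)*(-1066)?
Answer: 305503 - 1066*I*√3 ≈ 3.055e+5 - 1846.4*I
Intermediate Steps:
(26257 + 263256) + (√(-3 + 0) - 3*5)*(-1066) = 289513 + (√(-3) - 15)*(-1066) = 289513 + (I*√3 - 15)*(-1066) = 289513 + (-15 + I*√3)*(-1066) = 289513 + (15990 - 1066*I*√3) = 305503 - 1066*I*√3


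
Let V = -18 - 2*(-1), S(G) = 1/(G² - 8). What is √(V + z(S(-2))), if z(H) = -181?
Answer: I*√197 ≈ 14.036*I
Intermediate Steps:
S(G) = 1/(-8 + G²)
V = -16 (V = -18 + 2 = -16)
√(V + z(S(-2))) = √(-16 - 181) = √(-197) = I*√197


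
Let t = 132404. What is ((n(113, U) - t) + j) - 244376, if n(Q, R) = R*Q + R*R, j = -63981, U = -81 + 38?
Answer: -443771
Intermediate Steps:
U = -43
n(Q, R) = R² + Q*R (n(Q, R) = Q*R + R² = R² + Q*R)
((n(113, U) - t) + j) - 244376 = ((-43*(113 - 43) - 1*132404) - 63981) - 244376 = ((-43*70 - 132404) - 63981) - 244376 = ((-3010 - 132404) - 63981) - 244376 = (-135414 - 63981) - 244376 = -199395 - 244376 = -443771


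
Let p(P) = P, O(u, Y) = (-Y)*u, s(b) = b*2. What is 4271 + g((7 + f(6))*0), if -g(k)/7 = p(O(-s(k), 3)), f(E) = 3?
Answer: 4271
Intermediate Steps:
s(b) = 2*b
O(u, Y) = -Y*u
g(k) = -42*k (g(k) = -(-7)*3*(-2*k) = -42*k)
4271 + g((7 + f(6))*0) = 4271 - 42*(7 + 3)*0 = 4271 - 420*0 = 4271 - 42*0 = 4271 + 0 = 4271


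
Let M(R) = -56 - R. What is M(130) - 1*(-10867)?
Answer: 10681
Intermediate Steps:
M(130) - 1*(-10867) = (-56 - 1*130) - 1*(-10867) = (-56 - 130) + 10867 = -186 + 10867 = 10681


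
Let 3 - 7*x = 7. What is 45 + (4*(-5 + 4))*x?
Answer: 331/7 ≈ 47.286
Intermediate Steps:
x = -4/7 (x = 3/7 - ⅐*7 = 3/7 - 1 = -4/7 ≈ -0.57143)
45 + (4*(-5 + 4))*x = 45 + (4*(-5 + 4))*(-4/7) = 45 + (4*(-1))*(-4/7) = 45 - 4*(-4/7) = 45 + 16/7 = 331/7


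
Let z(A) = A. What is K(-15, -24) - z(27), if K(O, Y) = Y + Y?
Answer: -75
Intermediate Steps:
K(O, Y) = 2*Y
K(-15, -24) - z(27) = 2*(-24) - 1*27 = -48 - 27 = -75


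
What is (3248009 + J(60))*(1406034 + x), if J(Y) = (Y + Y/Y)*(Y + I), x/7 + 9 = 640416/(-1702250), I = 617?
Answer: 3936163898824322214/851125 ≈ 4.6247e+12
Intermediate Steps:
x = -55862331/851125 (x = -63 + 7*(640416/(-1702250)) = -63 + 7*(640416*(-1/1702250)) = -63 + 7*(-320208/851125) = -63 - 2241456/851125 = -55862331/851125 ≈ -65.634)
J(Y) = (1 + Y)*(617 + Y) (J(Y) = (Y + Y/Y)*(Y + 617) = (Y + 1)*(617 + Y) = (1 + Y)*(617 + Y))
(3248009 + J(60))*(1406034 + x) = (3248009 + (617 + 60² + 618*60))*(1406034 - 55862331/851125) = (3248009 + (617 + 3600 + 37080))*(1196654825919/851125) = (3248009 + 41297)*(1196654825919/851125) = 3289306*(1196654825919/851125) = 3936163898824322214/851125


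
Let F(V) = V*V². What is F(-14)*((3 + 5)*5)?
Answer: -109760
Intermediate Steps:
F(V) = V³
F(-14)*((3 + 5)*5) = (-14)³*((3 + 5)*5) = -21952*5 = -2744*40 = -109760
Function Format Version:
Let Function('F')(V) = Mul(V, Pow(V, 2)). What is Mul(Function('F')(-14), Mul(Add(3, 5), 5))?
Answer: -109760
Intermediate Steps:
Function('F')(V) = Pow(V, 3)
Mul(Function('F')(-14), Mul(Add(3, 5), 5)) = Mul(Pow(-14, 3), Mul(Add(3, 5), 5)) = Mul(-2744, Mul(8, 5)) = Mul(-2744, 40) = -109760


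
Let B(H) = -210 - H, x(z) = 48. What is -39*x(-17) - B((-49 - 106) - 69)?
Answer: -1886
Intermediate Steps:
-39*x(-17) - B((-49 - 106) - 69) = -39*48 - (-210 - ((-49 - 106) - 69)) = -1872 - (-210 - (-155 - 69)) = -1872 - (-210 - 1*(-224)) = -1872 - (-210 + 224) = -1872 - 1*14 = -1872 - 14 = -1886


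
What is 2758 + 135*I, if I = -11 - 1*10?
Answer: -77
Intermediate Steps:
I = -21 (I = -11 - 10 = -21)
2758 + 135*I = 2758 + 135*(-21) = 2758 - 2835 = -77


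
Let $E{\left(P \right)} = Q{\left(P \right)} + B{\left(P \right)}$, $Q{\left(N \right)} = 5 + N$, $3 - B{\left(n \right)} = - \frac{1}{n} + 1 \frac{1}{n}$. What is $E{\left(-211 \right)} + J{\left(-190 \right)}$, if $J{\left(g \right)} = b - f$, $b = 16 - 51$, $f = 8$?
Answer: $-246$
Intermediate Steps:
$b = -35$ ($b = 16 - 51 = -35$)
$B{\left(n \right)} = 3$ ($B{\left(n \right)} = 3 - \left(- \frac{1}{n} + 1 \frac{1}{n}\right) = 3 - \left(- \frac{1}{n} + \frac{1}{n}\right) = 3 - 0 = 3 + 0 = 3$)
$J{\left(g \right)} = -43$ ($J{\left(g \right)} = -35 - 8 = -43$)
$E{\left(P \right)} = 8 + P$ ($E{\left(P \right)} = \left(5 + P\right) + 3 = 8 + P$)
$E{\left(-211 \right)} + J{\left(-190 \right)} = \left(8 - 211\right) - 43 = -203 - 43 = -246$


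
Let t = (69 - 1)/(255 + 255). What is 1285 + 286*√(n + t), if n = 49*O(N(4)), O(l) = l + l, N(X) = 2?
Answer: 1285 + 286*√44130/15 ≈ 5290.4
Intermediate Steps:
O(l) = 2*l
t = 2/15 (t = 68/510 = 68*(1/510) = 2/15 ≈ 0.13333)
n = 196 (n = 49*(2*2) = 49*4 = 196)
1285 + 286*√(n + t) = 1285 + 286*√(196 + 2/15) = 1285 + 286*√(2942/15) = 1285 + 286*(√44130/15) = 1285 + 286*√44130/15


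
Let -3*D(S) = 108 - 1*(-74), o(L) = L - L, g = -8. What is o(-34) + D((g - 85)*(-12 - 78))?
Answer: -182/3 ≈ -60.667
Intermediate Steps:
o(L) = 0
D(S) = -182/3 (D(S) = -(108 - 1*(-74))/3 = -(108 + 74)/3 = -1/3*182 = -182/3)
o(-34) + D((g - 85)*(-12 - 78)) = 0 - 182/3 = -182/3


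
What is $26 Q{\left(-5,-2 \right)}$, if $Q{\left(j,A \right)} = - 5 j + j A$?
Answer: $910$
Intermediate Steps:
$Q{\left(j,A \right)} = - 5 j + A j$
$26 Q{\left(-5,-2 \right)} = 26 \left(- 5 \left(-5 - 2\right)\right) = 26 \left(\left(-5\right) \left(-7\right)\right) = 26 \cdot 35 = 910$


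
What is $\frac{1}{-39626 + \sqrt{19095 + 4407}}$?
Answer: $- \frac{19813}{785098187} - \frac{\sqrt{23502}}{1570196374} \approx -2.5334 \cdot 10^{-5}$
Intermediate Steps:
$\frac{1}{-39626 + \sqrt{19095 + 4407}} = \frac{1}{-39626 + \sqrt{23502}}$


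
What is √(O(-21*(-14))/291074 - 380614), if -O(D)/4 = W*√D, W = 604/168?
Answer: √(-72556129129487094 - 65928261*√6)/436611 ≈ 616.94*I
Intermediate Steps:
W = 151/42 (W = 604*(1/168) = 151/42 ≈ 3.5952)
O(D) = -302*√D/21
√(O(-21*(-14))/291074 - 380614) = √(-302*7*√6/21/291074 - 380614) = √(-302*√6/3*(1/291074) - 380614) = √(-151*√6/436611 - 380614) = √(-380614 - 151*√6/436611)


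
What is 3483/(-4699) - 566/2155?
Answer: -10165499/10126345 ≈ -1.0039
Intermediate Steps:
3483/(-4699) - 566/2155 = 3483*(-1/4699) - 566*1/2155 = -3483/4699 - 566/2155 = -10165499/10126345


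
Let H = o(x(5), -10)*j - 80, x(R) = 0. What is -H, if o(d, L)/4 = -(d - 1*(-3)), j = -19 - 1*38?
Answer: -604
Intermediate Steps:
j = -57 (j = -19 - 38 = -57)
o(d, L) = -12 - 4*d (o(d, L) = 4*(-(d - 1*(-3))) = 4*(-(d + 3)) = 4*(-(3 + d)) = 4*(-3 - d) = -12 - 4*d)
H = 604 (H = (-12 - 4*0)*(-57) - 80 = (-12 + 0)*(-57) - 80 = -12*(-57) - 80 = 684 - 80 = 604)
-H = -1*604 = -604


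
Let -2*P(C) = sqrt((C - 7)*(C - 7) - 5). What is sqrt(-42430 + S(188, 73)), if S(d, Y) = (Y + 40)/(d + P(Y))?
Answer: sqrt(-15953454 + 42430*sqrt(4351))/sqrt(376 - sqrt(4351)) ≈ 205.98*I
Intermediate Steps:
P(C) = -sqrt(-5 + (-7 + C)**2)/2 (P(C) = -sqrt((C - 7)*(C - 7) - 5)/2 = -sqrt((-7 + C)*(-7 + C) - 5)/2 = -sqrt((-7 + C)**2 - 5)/2 = -sqrt(-5 + (-7 + C)**2)/2)
S(d, Y) = (40 + Y)/(d - sqrt(-5 + (-7 + Y)**2)/2) (S(d, Y) = (Y + 40)/(d - sqrt(-5 + (-7 + Y)**2)/2) = (40 + Y)/(d - sqrt(-5 + (-7 + Y)**2)/2))
sqrt(-42430 + S(188, 73)) = sqrt(-42430 + 2*(40 + 73)/(-sqrt(-5 + (-7 + 73)**2) + 2*188)) = sqrt(-42430 + 2*113/(-sqrt(-5 + 66**2) + 376)) = sqrt(-42430 + 2*113/(-sqrt(-5 + 4356) + 376)) = sqrt(-42430 + 2*113/(-sqrt(4351) + 376)) = sqrt(-42430 + 2*113/(376 - sqrt(4351))) = sqrt(-42430 + 226/(376 - sqrt(4351)))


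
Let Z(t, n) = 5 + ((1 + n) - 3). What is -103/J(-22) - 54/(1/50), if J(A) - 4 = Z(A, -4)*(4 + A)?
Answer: -59503/22 ≈ -2704.7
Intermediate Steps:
Z(t, n) = 3 + n (Z(t, n) = 5 + (-2 + n) = 3 + n)
J(A) = -A (J(A) = 4 + (3 - 4)*(4 + A) = 4 - (4 + A) = 4 + (-4 - A) = -A)
-103/J(-22) - 54/(1/50) = -103/((-1*(-22))) - 54/(1/50) = -103/22 - 54/1/50 = -103*1/22 - 54*50 = -103/22 - 2700 = -59503/22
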